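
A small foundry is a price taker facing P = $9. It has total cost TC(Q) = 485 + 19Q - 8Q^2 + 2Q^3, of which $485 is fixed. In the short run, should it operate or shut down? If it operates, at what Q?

Strip out fixed cost: VC = 19Q - 8Q^2 + 2Q^3. Then AVC = 19 - 8Q + 2Q^2 and MC = 19 - 16Q + 6Q^2.
The AVC parabola has its vertex at Q = 8/4 = 2, where AVC = 19 - 8·2 + 2·2^2 = $11.
P = $9 lies below min AVC = $11; no output level covers variable cost.
Best response: produce nothing and absorb the $485 fixed cost.

Shut down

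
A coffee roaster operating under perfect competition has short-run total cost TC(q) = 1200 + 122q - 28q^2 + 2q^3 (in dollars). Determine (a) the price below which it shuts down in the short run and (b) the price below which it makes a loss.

Shutdown price = $24; break-even price = $162

Shutdown price = min AVC. AVC = 122 - 28q + 2q^2, with vertex at q = 7 and minimum $24.
ATC = 1200/q + 122 - 28q + 2q^2. Setting dATC/dq = −1200/q^2 − 28 + 4q = 0 gives q = 10 (since 4·10^3 − 28·10^2 = 1200).
min ATC = 1200/10 + 122 − 28·10 + 2·10^2 = $162. That is the break-even price.
Between these two prices the firm operates at a loss; above $162 it earns a profit.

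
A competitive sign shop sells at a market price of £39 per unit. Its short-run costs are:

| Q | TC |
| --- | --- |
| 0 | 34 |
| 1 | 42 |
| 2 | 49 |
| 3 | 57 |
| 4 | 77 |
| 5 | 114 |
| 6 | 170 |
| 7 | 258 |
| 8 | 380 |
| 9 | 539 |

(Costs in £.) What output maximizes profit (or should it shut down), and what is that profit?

Q = 5; profit = £81

Profit at each row (π = 39Q − TC): Q=0: -34; Q=1: -3; Q=2: 29; Q=3: 60; Q=4: 79; Q=5: 81; Q=6: 64; Q=7: 15; Q=8: -68; Q=9: -188.
Profit is maximized at Q = 5. AVC there is 80/5 = £16 ≤ P, so producing beats shutting down (which would give -£34).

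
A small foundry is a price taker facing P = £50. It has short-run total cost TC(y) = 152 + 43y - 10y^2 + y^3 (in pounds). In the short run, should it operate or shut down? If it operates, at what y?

Produce at y = 7

Variable cost is VC = 43y - 10y^2 + y^3, so AVC = VC/y = 43 - 10y + y^2 and MC = dTC/dy = 43 - 20y + 3y^2.
AVC is minimized where dAVC/dy = -10 + 2y = 0, at y = 5; min AVC = 43 - 10·5 + 5^2 = £18.
P = £50 exceeds min AVC = £18, so the firm stays open.
Set P = MC: 50 = 43 - 20y + 3y^2 → -7 - 20y + 3y^2 = 0. The roots are y = -1/3 and y = 7; the profit-maximizing output is on the rising part of MC, so y* = 7.
Check: AVC at y = 7 is £22 ≤ P, so revenue covers variable cost.
Profit = P·y − TC = 50·7 − 306 = £44.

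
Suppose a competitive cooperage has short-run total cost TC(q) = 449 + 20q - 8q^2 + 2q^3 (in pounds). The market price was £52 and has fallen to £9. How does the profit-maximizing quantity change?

MC = 20 - 16q + 6q^2; the shutdown threshold is min AVC = £12 (at q = 2).
With P = £52 above the shutdown price, P = MC gives q = 4.
At P = £9 < min AVC = £12, price no longer covers variable cost at any output, so the firm shuts down: q = 0.

Output falls from 4 to 0 (the firm shuts down)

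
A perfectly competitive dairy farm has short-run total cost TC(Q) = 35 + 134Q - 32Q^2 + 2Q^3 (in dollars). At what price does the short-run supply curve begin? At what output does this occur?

$6 per unit, at Q = 8

The firm shuts down when price falls below the minimum of average variable cost. AVC = VC/Q = 134 - 32Q + 2Q^2.
At the minimum of AVC, MC = AVC. MC = 134 - 64Q + 6Q^2; setting MC = AVC gives 4Q^2 - 32Q = 0, so Q = 8. min AVC = 6.
The firm shuts down for any P below $6.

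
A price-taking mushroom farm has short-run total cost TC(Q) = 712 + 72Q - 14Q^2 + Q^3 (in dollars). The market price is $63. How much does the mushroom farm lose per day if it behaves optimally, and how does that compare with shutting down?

Profit = -$388 at Q = 9

AVC = 72 - 14Q + Q^2 has its minimum $23 at Q = 7; price $63 clears that bar, so the firm operates.
With MC = 72 - 28Q + 3Q^2, P = MC on the upward-sloping part at Q* = 9.
TR = 63·9 = 567. TC = 712 + 243 = 955. Profit = 567 − 955 = -$388.
That loss of $388 beats the $712 the firm would lose by shutting down; producing recovers $324 of fixed cost.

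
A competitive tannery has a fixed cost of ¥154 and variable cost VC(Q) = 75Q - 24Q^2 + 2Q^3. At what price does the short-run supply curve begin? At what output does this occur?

Short-run supply begins at min AVC. From VC = 75Q - 24Q^2 + 2Q^3, AVC = 75 - 24Q + 2Q^2.
At the minimum of AVC, MC = AVC. MC = 75 - 48Q + 6Q^2; setting MC = AVC gives 4Q^2 - 24Q = 0, so Q = 6. min AVC = 3.
So the shutdown price is ¥3.

¥3 per unit, at Q = 6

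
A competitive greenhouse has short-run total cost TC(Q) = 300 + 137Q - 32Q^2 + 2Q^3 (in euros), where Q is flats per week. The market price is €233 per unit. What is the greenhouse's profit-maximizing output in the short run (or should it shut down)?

Produce at Q = 12

Variable cost is VC = 137Q - 32Q^2 + 2Q^3, so AVC = VC/Q = 137 - 32Q + 2Q^2 and MC = dTC/dQ = 137 - 64Q + 6Q^2.
The AVC parabola has its vertex at Q = 32/4 = 8, where AVC = 137 - 32·8 + 2·8^2 = €9.
P = €233 exceeds min AVC = €9, so the firm stays open.
Set P = MC: 233 = 137 - 64Q + 6Q^2 → -96 - 64Q + 6Q^2 = 0. The roots are Q = -4/3 and Q = 12; the profit-maximizing output is on the rising part of MC, so Q* = 12.
Check: AVC at Q = 12 is €41 ≤ P, so revenue covers variable cost.
Profit = P·Q − TC = 233·12 − 792 = €2004.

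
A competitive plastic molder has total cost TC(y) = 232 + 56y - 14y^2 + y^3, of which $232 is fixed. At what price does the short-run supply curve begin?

$7 per unit

The shutdown price is the minimum of AVC. VC = 56y - 14y^2 + y^3, so AVC = 56 - 14y + y^2.
dAVC/dy = -14 + 2y = 0 gives y = 7. min AVC = 56 - 14·7 + 7^2 = 7.
The firm shuts down for any P below $7.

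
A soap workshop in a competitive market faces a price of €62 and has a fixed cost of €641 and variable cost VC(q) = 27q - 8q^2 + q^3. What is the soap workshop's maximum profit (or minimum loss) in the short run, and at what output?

Profit = -€347 at q = 7

AVC = 27 - 8q + q^2; min AVC = €11 at q = 4. Since P = €62 ≥ min AVC, the firm produces.
MC = 27 - 16q + 3q^2. Setting P = MC and taking the root on the rising branch gives q* = 7.
TR = 62·7 = 434. TC = 641 + 140 = 781. Profit = 434 − 781 = -€347.
That loss of €347 beats the €641 the firm would lose by shutting down; producing recovers €294 of fixed cost.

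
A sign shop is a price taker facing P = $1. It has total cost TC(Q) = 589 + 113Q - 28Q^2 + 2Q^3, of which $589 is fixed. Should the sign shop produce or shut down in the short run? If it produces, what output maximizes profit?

Variable cost is VC = 113Q - 28Q^2 + 2Q^3, so AVC = VC/Q = 113 - 28Q + 2Q^2 and MC = dTC/dQ = 113 - 56Q + 6Q^2.
The AVC parabola has its vertex at Q = 28/4 = 7, where AVC = 113 - 28·7 + 2·7^2 = $15.
With P < min AVC ($1 < $15), every unit sold adds to the loss.
Best response: produce nothing and absorb the $589 fixed cost.

Shut down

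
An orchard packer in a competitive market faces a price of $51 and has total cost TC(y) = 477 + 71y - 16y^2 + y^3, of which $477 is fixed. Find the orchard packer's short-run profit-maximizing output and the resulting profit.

Profit = -$77 at y = 10

AVC = 71 - 16y + y^2 has its minimum $7 at y = 8; price $51 clears that bar, so the firm operates.
With MC = 71 - 32y + 3y^2, P = MC on the upward-sloping part at y* = 10.
TR = 51·10 = 510. TC = 477 + 110 = 587. Profit = 510 − 587 = -$77.
That loss of $77 beats the $477 the firm would lose by shutting down; producing recovers $400 of fixed cost.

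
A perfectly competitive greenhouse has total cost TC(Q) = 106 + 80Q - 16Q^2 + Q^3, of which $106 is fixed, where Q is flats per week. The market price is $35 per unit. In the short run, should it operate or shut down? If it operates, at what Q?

Produce at Q = 9

From TC, MC = TC'(Q) = 80 - 32Q + 3Q^2 and AVC = VC/Q = 80 - 16Q + Q^2.
AVC is minimized where dAVC/dQ = -16 + 2Q = 0, at Q = 8; min AVC = 80 - 16·8 + 8^2 = $16.
P = $35 exceeds min AVC = $16, so the firm stays open.
P = MC gives 45 - 32Q + 3Q^2 = 0, with roots 5/3 and 9. Take the larger (rising MC): Q* = 9.
Check: AVC at Q = 9 is $17 ≤ P, so revenue covers variable cost.
Profit = P·Q − TC = 35·9 − 259 = $56.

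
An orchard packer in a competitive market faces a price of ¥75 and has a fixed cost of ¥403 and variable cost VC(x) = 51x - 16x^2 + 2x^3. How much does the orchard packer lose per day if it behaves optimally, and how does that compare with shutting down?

Profit = -¥115 at x = 6

AVC = 51 - 16x + 2x^2 has its minimum ¥19 at x = 4; price ¥75 clears that bar, so the firm operates.
With MC = 51 - 32x + 6x^2, P = MC on the upward-sloping part at x* = 6.
TR = 75·6 = 450. TC = 403 + 162 = 565. Profit = 450 − 565 = -¥115.
By producing, the firm covers all variable cost plus ¥288 of fixed cost; shutting down would lose the full ¥403.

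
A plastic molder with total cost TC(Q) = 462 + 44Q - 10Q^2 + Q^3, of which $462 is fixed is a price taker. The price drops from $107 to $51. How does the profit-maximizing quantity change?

Output falls from 9 to 7

MC = 44 - 20Q + 3Q^2; the shutdown threshold is min AVC = $19 (at Q = 5).
With P = $107 above the shutdown price, P = MC gives Q = 9.
At P = $51 ≥ min AVC, set P = MC: Q = 7. The firm stays open but cuts output.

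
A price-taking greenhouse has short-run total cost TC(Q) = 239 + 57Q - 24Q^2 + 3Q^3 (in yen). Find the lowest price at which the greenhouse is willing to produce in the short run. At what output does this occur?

Short-run supply begins at min AVC. From VC = 57Q - 24Q^2 + 3Q^3, AVC = 57 - 24Q + 3Q^2.
dAVC/dQ = -24 + 6Q = 0 gives Q = 4. min AVC = 57 - 24·4 + 3·4^2 = 9.
So the shutdown price is ¥9.

¥9 per unit, at Q = 4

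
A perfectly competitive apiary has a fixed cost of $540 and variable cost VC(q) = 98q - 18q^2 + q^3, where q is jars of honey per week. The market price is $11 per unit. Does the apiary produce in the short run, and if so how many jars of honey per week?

Shut down

Strip out fixed cost: VC = 98q - 18q^2 + q^3. Then AVC = 98 - 18q + q^2 and MC = 98 - 36q + 3q^2.
AVC hits its minimum where MC = AVC, at q = 9, giving min AVC = 98 - 18·9 + 9^2 = $17.
With P < min AVC ($11 < $17), every unit sold adds to the loss.
Best response: produce nothing and absorb the $540 fixed cost.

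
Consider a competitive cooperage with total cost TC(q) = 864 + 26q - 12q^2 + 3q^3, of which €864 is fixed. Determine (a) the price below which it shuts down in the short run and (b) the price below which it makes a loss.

Shutdown price = €14; break-even price = €206

Shutdown price = min AVC. AVC = 26 - 12q + 3q^2, with vertex at q = 2 and minimum €14.
ATC = 864/q + 26 - 12q + 3q^2. Setting dATC/dq = −864/q^2 − 12 + 6q = 0 gives q = 6 (since 6·6^3 − 12·6^2 = 864).
min ATC = 864/6 + 26 − 12·6 + 3·6^2 = €206. That is the break-even price.
For €14 ≤ P < €206 the firm produces at a loss; below €14 it shuts down.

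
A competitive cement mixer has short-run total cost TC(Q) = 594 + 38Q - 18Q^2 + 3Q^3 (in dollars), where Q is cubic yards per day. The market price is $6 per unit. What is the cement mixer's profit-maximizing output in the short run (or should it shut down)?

Shut down

From TC, MC = TC'(Q) = 38 - 36Q + 9Q^2 and AVC = VC/Q = 38 - 18Q + 3Q^2.
AVC is minimized where dAVC/dQ = -18 + 6Q = 0, at Q = 3; min AVC = 38 - 18·3 + 3·3^2 = $11.
Since P = $6 < min AVC = $11, price fails to cover variable cost at any output.
Shutting down limits the loss to fixed cost, $594.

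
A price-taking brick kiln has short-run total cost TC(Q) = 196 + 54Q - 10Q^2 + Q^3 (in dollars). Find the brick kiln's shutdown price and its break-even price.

Shutdown price = $29; break-even price = $61

Shutdown price = min AVC. AVC = 54 - 10Q + Q^2, with vertex at Q = 5 and minimum $29.
ATC = 196/Q + 54 - 10Q + Q^2. Setting dATC/dQ = −196/Q^2 − 10 + 2Q = 0 gives Q = 7 (since 2·7^3 − 10·7^2 = 196).
min ATC = 196/7 + 54 − 10·7 + 7^2 = $61. That is the break-even price.
Between these two prices the firm operates at a loss; above $61 it earns a profit.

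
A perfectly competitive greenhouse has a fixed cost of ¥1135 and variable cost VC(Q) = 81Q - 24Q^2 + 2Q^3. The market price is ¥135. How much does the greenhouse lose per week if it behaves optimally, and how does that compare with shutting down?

AVC = 81 - 24Q + 2Q^2; min AVC = ¥9 at Q = 6. Since P = ¥135 ≥ min AVC, the firm produces.
MC = 81 - 48Q + 6Q^2. Setting P = MC and taking the root on the rising branch gives Q* = 9.
TR = 135·9 = 1215. TC = 1135 + 243 = 1378. Profit = 1215 − 1378 = -¥163.
That loss of ¥163 beats the ¥1135 the firm would lose by shutting down; producing recovers ¥972 of fixed cost.

Profit = -¥163 at Q = 9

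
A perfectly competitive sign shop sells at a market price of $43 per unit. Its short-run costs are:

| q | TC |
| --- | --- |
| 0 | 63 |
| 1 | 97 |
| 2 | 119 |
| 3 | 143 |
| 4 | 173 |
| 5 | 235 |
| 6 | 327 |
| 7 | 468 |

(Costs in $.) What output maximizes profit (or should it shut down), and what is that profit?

Profit at each row (π = 43q − TC): q=0: -63; q=1: -54; q=2: -33; q=3: -14; q=4: -1; q=5: -20; q=6: -69; q=7: -167.
Profit is maximized at q = 4. AVC there is 110/4 = $27.50 ≤ P, so producing beats shutting down (which would give -$63).

q = 4; profit = -$1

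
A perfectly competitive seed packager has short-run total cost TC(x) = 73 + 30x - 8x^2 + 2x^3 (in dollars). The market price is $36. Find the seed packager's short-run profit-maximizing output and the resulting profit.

AVC = 30 - 8x + 2x^2; min AVC = $22 at x = 2. Since P = $36 ≥ min AVC, the firm produces.
With MC = 30 - 16x + 6x^2, P = MC on the upward-sloping part at x* = 3.
TR = 36·3 = 108. TC = 73 + 72 = 145. Profit = 108 − 145 = -$37.
That loss of $37 beats the $73 the firm would lose by shutting down; producing recovers $36 of fixed cost.

Profit = -$37 at x = 3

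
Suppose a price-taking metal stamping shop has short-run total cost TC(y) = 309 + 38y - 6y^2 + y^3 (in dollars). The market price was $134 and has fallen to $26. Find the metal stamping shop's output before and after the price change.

Output falls from 8 to 0 (the firm shuts down)

AVC = 38 - 6y + y^2, minimized at y = 3 where min AVC = $29. MC = 38 - 12y + 3y^2.
At P = $134 ≥ min AVC, set P = MC on the rising branch: y = 8.
At P = $26 < min AVC = $29, price no longer covers variable cost at any output, so the firm shuts down: y = 0.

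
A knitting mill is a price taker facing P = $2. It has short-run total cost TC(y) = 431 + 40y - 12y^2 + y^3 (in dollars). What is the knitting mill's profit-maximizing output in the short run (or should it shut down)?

Shut down

Strip out fixed cost: VC = 40y - 12y^2 + y^3. Then AVC = 40 - 12y + y^2 and MC = 40 - 24y + 3y^2.
The AVC parabola has its vertex at y = 12/2 = 6, where AVC = 40 - 12·6 + 6^2 = $4.
Since P = $2 < min AVC = $4, price fails to cover variable cost at any output.
Best response: produce nothing and absorb the $431 fixed cost.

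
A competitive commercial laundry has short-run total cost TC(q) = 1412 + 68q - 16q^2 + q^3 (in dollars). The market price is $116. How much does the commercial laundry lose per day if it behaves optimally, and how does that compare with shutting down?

AVC = 68 - 16q + q^2 has its minimum $4 at q = 8; price $116 clears that bar, so the firm operates.
MC = 68 - 32q + 3q^2. Setting P = MC and taking the root on the rising branch gives q* = 12.
TR = 116·12 = 1392. TC = 1412 + 240 = 1652. Profit = 1392 − 1652 = -$260.
That loss of $260 beats the $1412 the firm would lose by shutting down; producing recovers $1152 of fixed cost.

Profit = -$260 at q = 12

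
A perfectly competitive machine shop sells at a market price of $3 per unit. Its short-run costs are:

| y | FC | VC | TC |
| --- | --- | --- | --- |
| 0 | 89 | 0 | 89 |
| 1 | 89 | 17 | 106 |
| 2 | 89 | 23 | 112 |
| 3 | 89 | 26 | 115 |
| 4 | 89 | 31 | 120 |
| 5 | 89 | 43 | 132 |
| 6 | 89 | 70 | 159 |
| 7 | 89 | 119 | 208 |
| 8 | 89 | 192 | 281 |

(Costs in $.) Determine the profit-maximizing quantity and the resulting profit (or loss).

Profit at each row (π = 3y − TC): y=0: -89; y=1: -103; y=2: -106; y=3: -106; y=4: -108; y=5: -117; y=6: -141; y=7: -187; y=8: -257.
Profit is highest at y = 0. Equivalently, the lowest AVC in the table is 31/4 ≈ $7.75 at y = 4, and P = $3 falls below it — price never covers variable cost, so the firm shuts down and loses only its fixed cost.

y = 0 (shut down); profit = -$89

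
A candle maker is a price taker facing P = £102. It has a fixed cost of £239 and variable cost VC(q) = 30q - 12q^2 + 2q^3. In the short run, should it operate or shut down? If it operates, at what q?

Produce at q = 6

Variable cost is VC = 30q - 12q^2 + 2q^3, so AVC = VC/q = 30 - 12q + 2q^2 and MC = dTC/dq = 30 - 24q + 6q^2.
AVC hits its minimum where MC = AVC, at q = 3, giving min AVC = 30 - 12·3 + 2·3^2 = £12.
Because £102 ≥ £12, revenue can cover variable cost; the firm operates.
P = MC gives -72 - 24q + 6q^2 = 0, with roots -2 and 6. Take the larger (rising MC): q* = 6.
Check: AVC at q = 6 is £30 ≤ P, so revenue covers variable cost.
Profit = P·q − TC = 102·6 − 419 = £193.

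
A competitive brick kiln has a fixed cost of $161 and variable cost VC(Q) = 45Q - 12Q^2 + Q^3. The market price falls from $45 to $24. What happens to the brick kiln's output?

MC = 45 - 24Q + 3Q^2; the shutdown threshold is min AVC = $9 (at Q = 6).
With P = $45 above the shutdown price, P = MC gives Q = 8.
At P = $24 ≥ min AVC, set P = MC: Q = 7. The firm stays open but cuts output.

Output falls from 8 to 7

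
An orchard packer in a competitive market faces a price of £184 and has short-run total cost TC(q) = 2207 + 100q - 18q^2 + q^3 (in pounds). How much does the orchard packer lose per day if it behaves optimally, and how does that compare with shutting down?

Profit = -£247 at q = 14

AVC = 100 - 18q + q^2 has its minimum £19 at q = 9; price £184 clears that bar, so the firm operates.
With MC = 100 - 36q + 3q^2, P = MC on the upward-sloping part at q* = 14.
TR = 184·14 = 2576. TC = 2207 + 616 = 2823. Profit = 2576 − 2823 = -£247.
Shutting down would mean losing the fixed cost of £2207, so operating at a loss of £247 is better by £1960.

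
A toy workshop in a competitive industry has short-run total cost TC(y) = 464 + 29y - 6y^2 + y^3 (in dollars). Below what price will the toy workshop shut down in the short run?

Short-run supply begins at min AVC. From VC = 29y - 6y^2 + y^3, AVC = 29 - 6y + y^2.
dAVC/dy = -6 + 2y = 0 gives y = 3. min AVC = 29 - 6·3 + 3^2 = 20.
For P < $20 the firm produces nothing.

$20 per unit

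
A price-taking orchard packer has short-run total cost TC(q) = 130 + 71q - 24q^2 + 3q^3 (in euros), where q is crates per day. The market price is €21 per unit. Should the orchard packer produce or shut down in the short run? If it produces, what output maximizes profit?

Shut down

Strip out fixed cost: VC = 71q - 24q^2 + 3q^3. Then AVC = 71 - 24q + 3q^2 and MC = 71 - 48q + 9q^2.
AVC is minimized where dAVC/dq = -24 + 6q = 0, at q = 4; min AVC = 71 - 24·4 + 3·4^2 = €23.
P = €21 lies below min AVC = €23; no output level covers variable cost.
Best response: produce nothing and absorb the €130 fixed cost.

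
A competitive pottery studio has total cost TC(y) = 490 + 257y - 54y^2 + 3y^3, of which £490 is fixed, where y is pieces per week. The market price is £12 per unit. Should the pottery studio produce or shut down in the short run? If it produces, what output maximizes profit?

Shut down

Strip out fixed cost: VC = 257y - 54y^2 + 3y^3. Then AVC = 257 - 54y + 3y^2 and MC = 257 - 108y + 9y^2.
The AVC parabola has its vertex at y = 54/6 = 9, where AVC = 257 - 54·9 + 3·9^2 = £14.
Since P = £12 < min AVC = £14, price fails to cover variable cost at any output.
Best response: produce nothing and absorb the £490 fixed cost.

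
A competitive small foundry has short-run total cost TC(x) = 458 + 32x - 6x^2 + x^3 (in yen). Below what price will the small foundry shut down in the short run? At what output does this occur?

Short-run supply begins at min AVC. From VC = 32x - 6x^2 + x^3, AVC = 32 - 6x + x^2.
dAVC/dx = -6 + 2x = 0 gives x = 3. min AVC = 32 - 6·3 + 3^2 = 23.
The firm shuts down for any P below ¥23.

¥23 per unit, at x = 3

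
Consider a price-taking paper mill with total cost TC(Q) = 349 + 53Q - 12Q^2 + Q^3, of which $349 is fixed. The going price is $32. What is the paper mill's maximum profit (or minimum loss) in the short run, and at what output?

Profit = -$251 at Q = 7

AVC = 53 - 12Q + Q^2 has its minimum $17 at Q = 6; price $32 clears that bar, so the firm operates.
With MC = 53 - 24Q + 3Q^2, P = MC on the upward-sloping part at Q* = 7.
TR = 32·7 = 224. TC = 349 + 126 = 475. Profit = 224 − 475 = -$251.
Shutting down would mean losing the fixed cost of $349, so operating at a loss of $251 is better by $98.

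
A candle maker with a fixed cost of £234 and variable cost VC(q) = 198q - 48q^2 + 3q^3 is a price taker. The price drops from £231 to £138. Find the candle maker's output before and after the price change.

Output falls from 11 to 10

MC = 198 - 96q + 9q^2; the shutdown threshold is min AVC = £6 (at q = 8).
At P = £231 ≥ min AVC, set P = MC on the rising branch: q = 11.
At P = £138 ≥ min AVC, set P = MC: q = 10. The firm stays open but cuts output.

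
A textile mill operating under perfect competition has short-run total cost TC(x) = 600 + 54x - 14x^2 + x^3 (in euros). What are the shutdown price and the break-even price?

Shutdown price = min AVC. AVC = 54 - 14x + x^2, with vertex at x = 7 and minimum €5.
ATC = 600/x + 54 - 14x + x^2. Setting dATC/dx = −600/x^2 − 14 + 2x = 0 gives x = 10 (since 2·10^3 − 14·10^2 = 600).
min ATC = 600/10 + 54 − 14·10 + 10^2 = €74. That is the break-even price.
For €5 ≤ P < €74 the firm produces at a loss; below €5 it shuts down.

Shutdown price = €5; break-even price = €74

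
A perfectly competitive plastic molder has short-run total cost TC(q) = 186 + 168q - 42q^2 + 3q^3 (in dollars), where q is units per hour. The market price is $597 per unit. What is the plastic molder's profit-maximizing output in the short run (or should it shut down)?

Variable cost is VC = 168q - 42q^2 + 3q^3, so AVC = VC/q = 168 - 42q + 3q^2 and MC = dTC/dq = 168 - 84q + 9q^2.
AVC is minimized where dAVC/dq = -42 + 6q = 0, at q = 7; min AVC = 168 - 42·7 + 3·7^2 = $21.
P = $597 exceeds min AVC = $21, so the firm stays open.
P = MC gives -429 - 84q + 9q^2 = 0, with roots -11/3 and 13. Take the larger (rising MC): q* = 13.
Check: AVC at q = 13 is $129 ≤ P, so revenue covers variable cost.
Profit = P·q − TC = 597·13 − 1863 = $5898.

Produce at q = 13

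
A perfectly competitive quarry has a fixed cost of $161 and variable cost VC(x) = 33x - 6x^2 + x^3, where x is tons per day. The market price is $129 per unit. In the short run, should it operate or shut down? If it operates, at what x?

Produce at x = 8

Variable cost is VC = 33x - 6x^2 + x^3, so AVC = VC/x = 33 - 6x + x^2 and MC = dTC/dx = 33 - 12x + 3x^2.
AVC hits its minimum where MC = AVC, at x = 3, giving min AVC = 33 - 6·3 + 3^2 = $24.
Since P = $129 ≥ min AVC = $24, price covers variable cost and the firm should produce.
Set P = MC: 129 = 33 - 12x + 3x^2 → -96 - 12x + 3x^2 = 0. The roots are x = -4 and x = 8; the profit-maximizing output is on the rising part of MC, so x* = 8.
Check: AVC at x = 8 is $49 ≤ P, so revenue covers variable cost.
Profit = P·x − TC = 129·8 − 553 = $479.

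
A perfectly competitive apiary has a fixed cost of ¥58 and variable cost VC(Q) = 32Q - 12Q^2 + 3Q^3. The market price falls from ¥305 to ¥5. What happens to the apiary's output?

MC = 32 - 24Q + 9Q^2; the shutdown threshold is min AVC = ¥20 (at Q = 2).
At P = ¥305 ≥ min AVC, set P = MC on the rising branch: Q = 7.
At P = ¥5 < min AVC = ¥20, price no longer covers variable cost at any output, so the firm shuts down: Q = 0.

Output falls from 7 to 0 (the firm shuts down)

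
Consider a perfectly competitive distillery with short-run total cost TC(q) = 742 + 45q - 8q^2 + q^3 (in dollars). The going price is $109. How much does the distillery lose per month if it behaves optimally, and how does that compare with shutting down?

Profit = -$230 at q = 8

AVC = 45 - 8q + q^2 has its minimum $29 at q = 4; price $109 clears that bar, so the firm operates.
With MC = 45 - 16q + 3q^2, P = MC on the upward-sloping part at q* = 8.
TR = 109·8 = 872. TC = 742 + 360 = 1102. Profit = 872 − 1102 = -$230.
That loss of $230 beats the $742 the firm would lose by shutting down; producing recovers $512 of fixed cost.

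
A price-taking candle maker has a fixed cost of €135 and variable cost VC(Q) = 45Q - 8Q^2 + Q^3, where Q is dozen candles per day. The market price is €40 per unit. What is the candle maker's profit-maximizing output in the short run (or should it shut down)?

Produce at Q = 5

Strip out fixed cost: VC = 45Q - 8Q^2 + Q^3. Then AVC = 45 - 8Q + Q^2 and MC = 45 - 16Q + 3Q^2.
AVC hits its minimum where MC = AVC, at Q = 4, giving min AVC = 45 - 8·4 + 4^2 = €29.
Since P = €40 ≥ min AVC = €29, price covers variable cost and the firm should produce.
P = MC gives 5 - 16Q + 3Q^2 = 0, with roots 1/3 and 5. Take the larger (rising MC): Q* = 5.
Check: AVC at Q = 5 is €30 ≤ P, so revenue covers variable cost.
Profit = P·Q − TC = 40·5 − 285 = -€85, a loss, but smaller than the €135 fixed cost the firm would lose by shutting down.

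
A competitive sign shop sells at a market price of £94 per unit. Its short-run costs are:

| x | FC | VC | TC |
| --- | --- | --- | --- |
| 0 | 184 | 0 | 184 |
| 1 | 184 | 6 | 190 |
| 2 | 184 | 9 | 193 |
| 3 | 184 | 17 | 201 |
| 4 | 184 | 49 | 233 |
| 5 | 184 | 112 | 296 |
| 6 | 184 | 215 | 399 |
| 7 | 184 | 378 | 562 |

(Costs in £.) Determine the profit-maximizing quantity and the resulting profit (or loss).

x = 5; profit = £174

Compute π = P·x − TC at each output: x=0: -184; x=1: -96; x=2: -5; x=3: 81; x=4: 143; x=5: 174; x=6: 165; x=7: 96.
Profit is maximized at x = 5. AVC there is 112/5 = £22.40 ≤ P, so producing beats shutting down (which would give -£184).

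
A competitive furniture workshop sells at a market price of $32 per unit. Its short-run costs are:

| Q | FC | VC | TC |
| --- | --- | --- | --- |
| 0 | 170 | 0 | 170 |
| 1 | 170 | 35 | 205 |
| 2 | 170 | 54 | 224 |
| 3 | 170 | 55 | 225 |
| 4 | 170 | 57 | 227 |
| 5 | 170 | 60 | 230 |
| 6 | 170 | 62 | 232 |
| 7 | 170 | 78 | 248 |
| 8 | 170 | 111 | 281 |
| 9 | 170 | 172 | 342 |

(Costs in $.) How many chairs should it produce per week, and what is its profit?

Q = 7; profit = -$24

Compute π = P·Q − TC at each output: Q=0: -170; Q=1: -173; Q=2: -160; Q=3: -129; Q=4: -99; Q=5: -70; Q=6: -40; Q=7: -24; Q=8: -25; Q=9: -54.
Profit is maximized at Q = 7. AVC there is 78/7 = $11.14 ≤ P, so producing beats shutting down (which would give -$170).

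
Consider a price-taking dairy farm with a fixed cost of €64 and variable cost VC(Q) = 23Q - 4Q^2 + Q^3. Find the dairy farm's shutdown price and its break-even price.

AVC = 23 - 4Q + Q^2; minimized at Q = 2, giving min AVC = €19. That is the shutdown price.
ATC = 64/Q + 23 - 4Q + Q^2. Setting dATC/dQ = −64/Q^2 − 4 + 2Q = 0 gives Q = 4 (since 2·4^3 − 4·4^2 = 64).
min ATC = 64/4 + 23 − 4·4 + 4^2 = €39. That is the break-even price.
Between these two prices the firm operates at a loss; above €39 it earns a profit.

Shutdown price = €19; break-even price = €39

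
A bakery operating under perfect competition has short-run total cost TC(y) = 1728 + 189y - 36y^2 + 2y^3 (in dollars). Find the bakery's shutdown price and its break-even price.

Shutdown price = min AVC. AVC = 189 - 36y + 2y^2, with vertex at y = 9 and minimum $27.
ATC = 1728/y + 189 - 36y + 2y^2. Setting dATC/dy = −1728/y^2 − 36 + 4y = 0 gives y = 12 (since 4·12^3 − 36·12^2 = 1728).
min ATC = 1728/12 + 189 − 36·12 + 2·12^2 = $189. That is the break-even price.
Between these two prices the firm operates at a loss; above $189 it earns a profit.

Shutdown price = $27; break-even price = $189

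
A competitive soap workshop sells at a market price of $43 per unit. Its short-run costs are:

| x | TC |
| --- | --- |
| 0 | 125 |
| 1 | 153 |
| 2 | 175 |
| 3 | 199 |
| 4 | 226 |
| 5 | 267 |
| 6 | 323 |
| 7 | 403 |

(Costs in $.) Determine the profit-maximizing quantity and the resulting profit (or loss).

Profit at each row (π = 43x − TC): x=0: -125; x=1: -110; x=2: -89; x=3: -70; x=4: -54; x=5: -52; x=6: -65; x=7: -102.
Profit is maximized at x = 5. AVC there is 142/5 = $28.40 ≤ P, so producing beats shutting down (which would give -$125).

x = 5; profit = -$52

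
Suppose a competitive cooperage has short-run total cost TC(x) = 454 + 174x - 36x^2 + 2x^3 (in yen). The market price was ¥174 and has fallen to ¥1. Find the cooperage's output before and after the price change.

Output falls from 12 to 0 (the firm shuts down)

MC = 174 - 72x + 6x^2; the shutdown threshold is min AVC = ¥12 (at x = 9).
At P = ¥174 ≥ min AVC, set P = MC on the rising branch: x = 12.
At P = ¥1 < min AVC = ¥12, price no longer covers variable cost at any output, so the firm shuts down: x = 0.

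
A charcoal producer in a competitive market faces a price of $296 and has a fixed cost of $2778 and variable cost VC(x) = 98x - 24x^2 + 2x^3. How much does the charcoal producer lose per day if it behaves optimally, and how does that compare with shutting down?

Profit = -$358 at x = 11

AVC = 98 - 24x + 2x^2 has its minimum $26 at x = 6; price $296 clears that bar, so the firm operates.
With MC = 98 - 48x + 6x^2, P = MC on the upward-sloping part at x* = 11.
TR = 296·11 = 3256. TC = 2778 + 836 = 3614. Profit = 3256 − 3614 = -$358.
That loss of $358 beats the $2778 the firm would lose by shutting down; producing recovers $2420 of fixed cost.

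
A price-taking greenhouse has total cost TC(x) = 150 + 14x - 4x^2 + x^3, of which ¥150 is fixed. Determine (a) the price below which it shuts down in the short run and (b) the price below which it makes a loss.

Shutdown price = min AVC. AVC = 14 - 4x + x^2, with vertex at x = 2 and minimum ¥10.
ATC = 150/x + 14 - 4x + x^2. Setting dATC/dx = −150/x^2 − 4 + 2x = 0 gives x = 5 (since 2·5^3 − 4·5^2 = 150).
min ATC = 150/5 + 14 − 4·5 + 5^2 = ¥49. That is the break-even price.
Between these two prices the firm operates at a loss; above ¥49 it earns a profit.

Shutdown price = ¥10; break-even price = ¥49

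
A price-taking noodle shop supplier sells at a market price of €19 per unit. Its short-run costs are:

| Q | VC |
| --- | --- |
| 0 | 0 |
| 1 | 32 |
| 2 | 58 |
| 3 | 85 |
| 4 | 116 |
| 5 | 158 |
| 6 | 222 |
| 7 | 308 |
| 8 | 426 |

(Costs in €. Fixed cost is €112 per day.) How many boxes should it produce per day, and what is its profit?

Q = 0 (shut down); profit = -€112

Profit at each row (π = 19Q − TC): Q=0: -112; Q=1: -125; Q=2: -132; Q=3: -140; Q=4: -152; Q=5: -175; Q=6: -220; Q=7: -287; Q=8: -386.
Profit is highest at Q = 0. Equivalently, the lowest AVC in the table is 85/3 ≈ €28.33 at Q = 3, and P = €19 falls below it — price never covers variable cost, so the firm shuts down and loses only its fixed cost.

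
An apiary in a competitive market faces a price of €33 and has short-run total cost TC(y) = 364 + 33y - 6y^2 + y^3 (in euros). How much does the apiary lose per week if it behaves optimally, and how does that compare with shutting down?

Profit = -€332 at y = 4

AVC = 33 - 6y + y^2; min AVC = €24 at y = 3. Since P = €33 ≥ min AVC, the firm produces.
With MC = 33 - 12y + 3y^2, P = MC on the upward-sloping part at y* = 4.
TR = 33·4 = 132. TC = 364 + 100 = 464. Profit = 132 − 464 = -€332.
By producing, the firm covers all variable cost plus €32 of fixed cost; shutting down would lose the full €364.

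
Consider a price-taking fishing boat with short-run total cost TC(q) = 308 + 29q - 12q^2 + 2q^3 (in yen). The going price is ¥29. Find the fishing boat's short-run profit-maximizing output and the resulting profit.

AVC = 29 - 12q + 2q^2; min AVC = ¥11 at q = 3. Since P = ¥29 ≥ min AVC, the firm produces.
MC = 29 - 24q + 6q^2. Setting P = MC and taking the root on the rising branch gives q* = 4.
TR = 29·4 = 116. TC = 308 + 52 = 360. Profit = 116 − 360 = -¥244.
Shutting down would mean losing the fixed cost of ¥308, so operating at a loss of ¥244 is better by ¥64.

Profit = -¥244 at q = 4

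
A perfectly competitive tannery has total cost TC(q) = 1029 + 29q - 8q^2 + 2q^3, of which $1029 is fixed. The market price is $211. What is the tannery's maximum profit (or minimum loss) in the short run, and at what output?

Profit = -$49 at q = 7

AVC = 29 - 8q + 2q^2; min AVC = $21 at q = 2. Since P = $211 ≥ min AVC, the firm produces.
With MC = 29 - 16q + 6q^2, P = MC on the upward-sloping part at q* = 7.
TR = 211·7 = 1477. TC = 1029 + 497 = 1526. Profit = 1477 − 1526 = -$49.
Shutting down would mean losing the fixed cost of $1029, so operating at a loss of $49 is better by $980.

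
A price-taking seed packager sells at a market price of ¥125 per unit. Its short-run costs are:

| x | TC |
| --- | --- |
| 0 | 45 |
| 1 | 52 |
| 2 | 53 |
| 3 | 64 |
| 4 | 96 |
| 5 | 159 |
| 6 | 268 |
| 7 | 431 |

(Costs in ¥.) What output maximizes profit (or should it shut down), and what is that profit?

Tabulate TR − TC: x=0: -45; x=1: 73; x=2: 197; x=3: 311; x=4: 404; x=5: 466; x=6: 482; x=7: 444.
Profit is maximized at x = 6. AVC there is 223/6 = ¥37.17 ≤ P, so producing beats shutting down (which would give -¥45).

x = 6; profit = ¥482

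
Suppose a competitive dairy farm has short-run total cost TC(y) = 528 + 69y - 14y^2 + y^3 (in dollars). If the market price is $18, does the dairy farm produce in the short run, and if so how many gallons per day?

Shut down

Strip out fixed cost: VC = 69y - 14y^2 + y^3. Then AVC = 69 - 14y + y^2 and MC = 69 - 28y + 3y^2.
AVC is minimized where dAVC/dy = -14 + 2y = 0, at y = 7; min AVC = 69 - 14·7 + 7^2 = $20.
With P < min AVC ($18 < $20), every unit sold adds to the loss.
Shutting down limits the loss to fixed cost, $528.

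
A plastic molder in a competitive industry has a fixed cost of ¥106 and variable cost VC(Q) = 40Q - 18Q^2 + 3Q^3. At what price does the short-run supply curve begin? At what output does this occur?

The shutdown price is the minimum of AVC. VC = 40Q - 18Q^2 + 3Q^3, so AVC = 40 - 18Q + 3Q^2.
dAVC/dQ = -18 + 6Q = 0 gives Q = 3. min AVC = 40 - 18·3 + 3·3^2 = 13.
So the shutdown price is ¥13.

¥13 per unit, at Q = 3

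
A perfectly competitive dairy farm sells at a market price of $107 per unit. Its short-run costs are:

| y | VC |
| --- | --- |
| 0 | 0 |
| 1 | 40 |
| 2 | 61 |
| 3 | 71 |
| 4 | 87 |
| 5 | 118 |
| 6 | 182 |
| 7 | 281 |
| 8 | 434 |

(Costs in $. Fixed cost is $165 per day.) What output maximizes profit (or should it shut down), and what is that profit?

Tabulate TR − TC: y=0: -165; y=1: -98; y=2: -12; y=3: 85; y=4: 176; y=5: 252; y=6: 295; y=7: 303; y=8: 257.
Profit is maximized at y = 7. AVC there is 281/7 = $40.14 ≤ P, so producing beats shutting down (which would give -$165).

y = 7; profit = $303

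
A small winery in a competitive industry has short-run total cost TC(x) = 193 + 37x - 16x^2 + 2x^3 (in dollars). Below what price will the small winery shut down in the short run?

$5 per unit

The shutdown price is the minimum of AVC. VC = 37x - 16x^2 + 2x^3, so AVC = 37 - 16x + 2x^2.
At the minimum of AVC, MC = AVC. MC = 37 - 32x + 6x^2; setting MC = AVC gives 4x^2 - 16x = 0, so x = 4. min AVC = 5.
The firm shuts down for any P below $5.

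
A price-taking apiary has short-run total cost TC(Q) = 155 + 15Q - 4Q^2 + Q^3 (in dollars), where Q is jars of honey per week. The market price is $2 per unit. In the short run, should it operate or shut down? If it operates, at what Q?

Strip out fixed cost: VC = 15Q - 4Q^2 + Q^3. Then AVC = 15 - 4Q + Q^2 and MC = 15 - 8Q + 3Q^2.
AVC hits its minimum where MC = AVC, at Q = 2, giving min AVC = 15 - 4·2 + 2^2 = $11.
With P < min AVC ($2 < $11), every unit sold adds to the loss.
Best response: produce nothing and absorb the $155 fixed cost.

Shut down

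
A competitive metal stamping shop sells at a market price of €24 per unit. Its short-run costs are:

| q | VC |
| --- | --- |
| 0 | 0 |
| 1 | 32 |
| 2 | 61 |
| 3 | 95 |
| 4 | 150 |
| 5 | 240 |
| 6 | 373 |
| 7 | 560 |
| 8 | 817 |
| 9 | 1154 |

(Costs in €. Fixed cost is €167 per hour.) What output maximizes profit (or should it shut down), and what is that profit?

Compute π = P·q − TC at each output: q=0: -167; q=1: -175; q=2: -180; q=3: -190; q=4: -221; q=5: -287; q=6: -396; q=7: -559; q=8: -792; q=9: -1105.
Profit is highest at q = 0. Equivalently, the lowest AVC in the table is 61/2 ≈ €30.50 at q = 2, and P = €24 falls below it — price never covers variable cost, so the firm shuts down and loses only its fixed cost.

q = 0 (shut down); profit = -€167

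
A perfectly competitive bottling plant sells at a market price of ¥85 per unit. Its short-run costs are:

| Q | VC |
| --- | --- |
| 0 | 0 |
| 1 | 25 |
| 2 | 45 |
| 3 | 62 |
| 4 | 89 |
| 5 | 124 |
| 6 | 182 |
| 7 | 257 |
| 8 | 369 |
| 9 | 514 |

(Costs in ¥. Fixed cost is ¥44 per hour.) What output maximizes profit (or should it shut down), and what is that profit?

Q = 7; profit = ¥294

Profit at each row (π = 85Q − TC): Q=0: -44; Q=1: 16; Q=2: 81; Q=3: 149; Q=4: 207; Q=5: 257; Q=6: 284; Q=7: 294; Q=8: 267; Q=9: 207.
Profit is maximized at Q = 7. AVC there is 257/7 = ¥36.71 ≤ P, so producing beats shutting down (which would give -¥44).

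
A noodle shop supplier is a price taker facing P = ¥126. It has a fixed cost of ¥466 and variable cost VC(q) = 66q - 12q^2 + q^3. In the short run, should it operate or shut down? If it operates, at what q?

Variable cost is VC = 66q - 12q^2 + q^3, so AVC = VC/q = 66 - 12q + q^2 and MC = dTC/dq = 66 - 24q + 3q^2.
AVC is minimized where dAVC/dq = -12 + 2q = 0, at q = 6; min AVC = 66 - 12·6 + 6^2 = ¥30.
P = ¥126 exceeds min AVC = ¥30, so the firm stays open.
Solving P = MC: -60 - 24q + 3q^2 = 0 ⇒ q = -2 or 10. On the upward-sloping branch, q* = 10.
Check: AVC at q = 10 is ¥46 ≤ P, so revenue covers variable cost.
Profit = P·q − TC = 126·10 − 926 = ¥334.

Produce at q = 10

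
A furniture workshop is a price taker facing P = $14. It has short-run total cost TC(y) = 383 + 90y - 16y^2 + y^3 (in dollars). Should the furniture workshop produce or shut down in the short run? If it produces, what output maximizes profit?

Strip out fixed cost: VC = 90y - 16y^2 + y^3. Then AVC = 90 - 16y + y^2 and MC = 90 - 32y + 3y^2.
AVC hits its minimum where MC = AVC, at y = 8, giving min AVC = 90 - 16·8 + 8^2 = $26.
P = $14 lies below min AVC = $26; no output level covers variable cost.
The firm minimizes its loss by shutting down and losing only its fixed cost of $383.

Shut down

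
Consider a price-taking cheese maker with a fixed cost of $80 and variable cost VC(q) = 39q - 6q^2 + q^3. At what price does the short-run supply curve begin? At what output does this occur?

Short-run supply begins at min AVC. From VC = 39q - 6q^2 + q^3, AVC = 39 - 6q + q^2.
dAVC/dq = -6 + 2q = 0 gives q = 3. min AVC = 39 - 6·3 + 3^2 = 30.
The firm shuts down for any P below $30.

$30 per unit, at q = 3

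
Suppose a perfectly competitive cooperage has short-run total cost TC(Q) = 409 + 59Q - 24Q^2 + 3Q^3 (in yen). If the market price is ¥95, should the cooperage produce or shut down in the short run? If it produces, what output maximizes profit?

Produce at Q = 6

Variable cost is VC = 59Q - 24Q^2 + 3Q^3, so AVC = VC/Q = 59 - 24Q + 3Q^2 and MC = dTC/dQ = 59 - 48Q + 9Q^2.
AVC hits its minimum where MC = AVC, at Q = 4, giving min AVC = 59 - 24·4 + 3·4^2 = ¥11.
Because ¥95 ≥ ¥11, revenue can cover variable cost; the firm operates.
Set P = MC: 95 = 59 - 48Q + 9Q^2 → -36 - 48Q + 9Q^2 = 0. The roots are Q = -2/3 and Q = 6; the profit-maximizing output is on the rising part of MC, so Q* = 6.
Check: AVC at Q = 6 is ¥23 ≤ P, so revenue covers variable cost.
Profit = P·Q − TC = 95·6 − 547 = ¥23.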